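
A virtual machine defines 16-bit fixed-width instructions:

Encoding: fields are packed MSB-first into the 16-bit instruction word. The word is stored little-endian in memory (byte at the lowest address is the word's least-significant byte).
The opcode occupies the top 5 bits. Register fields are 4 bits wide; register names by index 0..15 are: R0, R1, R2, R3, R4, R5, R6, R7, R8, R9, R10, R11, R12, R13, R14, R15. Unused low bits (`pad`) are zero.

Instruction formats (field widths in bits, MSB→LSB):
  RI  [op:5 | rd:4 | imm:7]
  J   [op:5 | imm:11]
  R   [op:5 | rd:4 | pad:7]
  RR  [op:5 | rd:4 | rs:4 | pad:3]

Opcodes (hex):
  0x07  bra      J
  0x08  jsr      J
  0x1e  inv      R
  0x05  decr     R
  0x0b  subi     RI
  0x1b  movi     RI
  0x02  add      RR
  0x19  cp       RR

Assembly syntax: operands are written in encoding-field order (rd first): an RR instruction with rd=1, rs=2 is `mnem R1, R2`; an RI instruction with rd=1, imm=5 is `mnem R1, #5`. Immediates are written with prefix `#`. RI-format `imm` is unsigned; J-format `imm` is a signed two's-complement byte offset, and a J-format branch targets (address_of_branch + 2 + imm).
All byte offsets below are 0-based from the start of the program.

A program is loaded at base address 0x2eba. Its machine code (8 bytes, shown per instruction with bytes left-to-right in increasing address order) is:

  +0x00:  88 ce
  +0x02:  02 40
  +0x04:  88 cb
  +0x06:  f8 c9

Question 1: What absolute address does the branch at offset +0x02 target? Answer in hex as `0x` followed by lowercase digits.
0x2ec0

@+02  little-endian(02 40) = 0x4002
  opcode bits[15:11]=0x8: jsr/J
  imm@[10:0]=0x2 ⇒ #2
  target = base 0x2eba + off 0x02 + 2 + imm 2 = 0x2ec0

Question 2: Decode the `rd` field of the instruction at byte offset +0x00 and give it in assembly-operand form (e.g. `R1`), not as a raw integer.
R13

@+00  little-endian(88 ce) = 0xce88
  opcode bits[15:11]=0x19: cp/RR
  [10:7] rd=13 = R13
  [6:3] rs=1 = R1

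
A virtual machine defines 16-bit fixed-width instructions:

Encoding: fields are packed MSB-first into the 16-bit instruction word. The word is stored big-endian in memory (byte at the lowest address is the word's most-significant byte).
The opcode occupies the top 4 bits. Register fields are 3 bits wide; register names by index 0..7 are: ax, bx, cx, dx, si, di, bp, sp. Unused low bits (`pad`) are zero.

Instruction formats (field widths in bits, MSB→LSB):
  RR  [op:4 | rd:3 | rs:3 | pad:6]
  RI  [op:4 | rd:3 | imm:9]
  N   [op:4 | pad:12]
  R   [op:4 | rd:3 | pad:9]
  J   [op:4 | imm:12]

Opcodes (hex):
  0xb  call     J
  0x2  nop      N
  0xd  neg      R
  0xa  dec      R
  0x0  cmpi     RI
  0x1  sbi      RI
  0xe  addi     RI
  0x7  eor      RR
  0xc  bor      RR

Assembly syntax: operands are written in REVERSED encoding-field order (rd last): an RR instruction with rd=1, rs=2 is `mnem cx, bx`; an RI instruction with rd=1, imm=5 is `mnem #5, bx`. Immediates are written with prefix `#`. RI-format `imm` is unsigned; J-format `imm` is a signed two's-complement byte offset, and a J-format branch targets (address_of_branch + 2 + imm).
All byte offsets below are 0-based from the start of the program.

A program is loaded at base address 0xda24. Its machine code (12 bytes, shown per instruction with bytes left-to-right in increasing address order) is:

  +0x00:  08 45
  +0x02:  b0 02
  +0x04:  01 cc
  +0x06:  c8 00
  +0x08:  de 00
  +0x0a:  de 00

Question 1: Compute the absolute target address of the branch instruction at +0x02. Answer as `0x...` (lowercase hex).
0xda2a

+0x02: b0 02 ⇒ word 0xb002 (big)
  op=0xb002>>12=0xb ⇒ call (J)
  imm@[11:0]=0x2 ⇒ #2
  target = base 0xda24 + off 0x02 + 2 + imm 2 = 0xda2a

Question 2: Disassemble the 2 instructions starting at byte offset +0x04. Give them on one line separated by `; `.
@+04  big-endian(01 cc) = 0x01cc
  top 4b → 0x0 → cmpi [RI]
  rd@[11:9]=0x0 ⇒ ax
  imm@[8:0]=0x1cc ⇒ #460
@+06  big-endian(c8 00) = 0xc800
  top 4b → 0xc → bor [RR]
  rd@[11:9]=0x4 ⇒ si
  rs@[8:6]=0x0 ⇒ ax

cmpi #460, ax; bor ax, si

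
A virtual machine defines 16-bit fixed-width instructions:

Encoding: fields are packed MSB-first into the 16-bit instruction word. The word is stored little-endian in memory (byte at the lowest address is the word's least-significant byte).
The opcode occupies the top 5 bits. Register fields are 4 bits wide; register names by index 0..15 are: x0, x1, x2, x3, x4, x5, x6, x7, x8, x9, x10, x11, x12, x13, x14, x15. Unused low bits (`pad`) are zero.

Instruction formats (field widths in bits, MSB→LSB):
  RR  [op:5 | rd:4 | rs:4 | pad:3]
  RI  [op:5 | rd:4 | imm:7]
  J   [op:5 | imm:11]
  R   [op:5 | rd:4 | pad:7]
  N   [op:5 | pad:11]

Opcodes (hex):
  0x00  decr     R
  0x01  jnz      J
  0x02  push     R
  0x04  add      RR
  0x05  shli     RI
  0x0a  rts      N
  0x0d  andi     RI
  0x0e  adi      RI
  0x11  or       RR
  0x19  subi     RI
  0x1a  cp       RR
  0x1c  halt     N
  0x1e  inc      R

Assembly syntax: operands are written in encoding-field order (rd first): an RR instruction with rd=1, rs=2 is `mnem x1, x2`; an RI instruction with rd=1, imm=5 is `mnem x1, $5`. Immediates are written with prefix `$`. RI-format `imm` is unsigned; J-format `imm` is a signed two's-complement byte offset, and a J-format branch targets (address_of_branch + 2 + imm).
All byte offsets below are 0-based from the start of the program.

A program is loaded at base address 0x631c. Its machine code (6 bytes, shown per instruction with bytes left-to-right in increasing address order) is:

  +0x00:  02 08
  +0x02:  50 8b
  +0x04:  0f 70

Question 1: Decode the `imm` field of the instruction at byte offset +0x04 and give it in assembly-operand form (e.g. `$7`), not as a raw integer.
[04] 0f 70 → 0x700f
  op=0x700f>>11=0xe ⇒ adi (RI)
  [10:7] rd=0 = x0
  [6:0] imm=15 = $15

$15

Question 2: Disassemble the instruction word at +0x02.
[02] 50 8b → 0x8b50
  opcode bits[15:11]=0x11: or/RR
  [10:7] rd=6 = x6
  [6:3] rs=10 = x10

or x6, x10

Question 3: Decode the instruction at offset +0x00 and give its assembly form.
jnz $2

[00] 02 08 → 0x0802
  op=0x0802>>11=0x1 ⇒ jnz (J)
  [10:0] imm=2 = $2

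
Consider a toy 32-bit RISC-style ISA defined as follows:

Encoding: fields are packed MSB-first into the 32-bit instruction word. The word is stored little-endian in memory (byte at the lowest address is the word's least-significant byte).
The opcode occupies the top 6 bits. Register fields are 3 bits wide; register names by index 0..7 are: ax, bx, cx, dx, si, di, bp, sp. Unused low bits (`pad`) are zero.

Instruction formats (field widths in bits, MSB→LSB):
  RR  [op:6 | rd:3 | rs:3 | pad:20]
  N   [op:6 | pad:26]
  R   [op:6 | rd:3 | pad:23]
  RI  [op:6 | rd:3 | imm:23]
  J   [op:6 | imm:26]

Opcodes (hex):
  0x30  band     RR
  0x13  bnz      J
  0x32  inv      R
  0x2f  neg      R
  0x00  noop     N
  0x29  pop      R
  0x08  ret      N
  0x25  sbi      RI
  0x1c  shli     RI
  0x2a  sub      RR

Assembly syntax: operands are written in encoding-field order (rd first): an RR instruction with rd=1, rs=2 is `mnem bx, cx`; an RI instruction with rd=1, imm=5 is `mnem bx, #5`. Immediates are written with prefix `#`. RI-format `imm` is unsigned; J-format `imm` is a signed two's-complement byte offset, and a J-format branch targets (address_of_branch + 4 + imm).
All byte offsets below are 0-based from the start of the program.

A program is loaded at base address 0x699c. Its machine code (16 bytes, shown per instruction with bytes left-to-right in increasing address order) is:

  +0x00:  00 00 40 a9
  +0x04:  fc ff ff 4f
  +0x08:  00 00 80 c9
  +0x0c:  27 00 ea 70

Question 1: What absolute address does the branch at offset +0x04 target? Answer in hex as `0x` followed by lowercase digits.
0x69a0

@+04  little-endian(fc ff ff 4f) = 0x4ffffffc
  op=0x4ffffffc>>26=0x13 ⇒ bnz (J)
  imm: (w>>0)&0x3ffffff=0x3fffffc (s26→-4) → #-4
  target = base 0x699c + off 0x04 + 4 + imm -4 = 0x69a0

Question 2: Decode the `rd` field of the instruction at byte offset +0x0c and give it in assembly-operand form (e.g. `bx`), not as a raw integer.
bx

+0x0c: 27 00 ea 70 ⇒ word 0x70ea0027 (little)
  op=0x70ea0027>>26=0x1c ⇒ shli (RI)
  rd: (w>>23)&0x7=0x1 → bx
  imm: (w>>0)&0x7fffff=0x6a0027 → #6946855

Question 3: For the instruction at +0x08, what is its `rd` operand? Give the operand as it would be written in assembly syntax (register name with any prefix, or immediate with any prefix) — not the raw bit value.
dx

@+08  little-endian(00 00 80 c9) = 0xc9800000
  top 6b → 0x32 → inv [R]
  rd@[25:23]=0x3 ⇒ dx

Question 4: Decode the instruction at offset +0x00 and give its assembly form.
off 0x00: read 00 00 40 a9 as little → 0xa9400000
  opcode bits[31:26]=0x2a: sub/RR
  rd@[25:23]=0x2 ⇒ cx
  rs@[22:20]=0x4 ⇒ si

sub cx, si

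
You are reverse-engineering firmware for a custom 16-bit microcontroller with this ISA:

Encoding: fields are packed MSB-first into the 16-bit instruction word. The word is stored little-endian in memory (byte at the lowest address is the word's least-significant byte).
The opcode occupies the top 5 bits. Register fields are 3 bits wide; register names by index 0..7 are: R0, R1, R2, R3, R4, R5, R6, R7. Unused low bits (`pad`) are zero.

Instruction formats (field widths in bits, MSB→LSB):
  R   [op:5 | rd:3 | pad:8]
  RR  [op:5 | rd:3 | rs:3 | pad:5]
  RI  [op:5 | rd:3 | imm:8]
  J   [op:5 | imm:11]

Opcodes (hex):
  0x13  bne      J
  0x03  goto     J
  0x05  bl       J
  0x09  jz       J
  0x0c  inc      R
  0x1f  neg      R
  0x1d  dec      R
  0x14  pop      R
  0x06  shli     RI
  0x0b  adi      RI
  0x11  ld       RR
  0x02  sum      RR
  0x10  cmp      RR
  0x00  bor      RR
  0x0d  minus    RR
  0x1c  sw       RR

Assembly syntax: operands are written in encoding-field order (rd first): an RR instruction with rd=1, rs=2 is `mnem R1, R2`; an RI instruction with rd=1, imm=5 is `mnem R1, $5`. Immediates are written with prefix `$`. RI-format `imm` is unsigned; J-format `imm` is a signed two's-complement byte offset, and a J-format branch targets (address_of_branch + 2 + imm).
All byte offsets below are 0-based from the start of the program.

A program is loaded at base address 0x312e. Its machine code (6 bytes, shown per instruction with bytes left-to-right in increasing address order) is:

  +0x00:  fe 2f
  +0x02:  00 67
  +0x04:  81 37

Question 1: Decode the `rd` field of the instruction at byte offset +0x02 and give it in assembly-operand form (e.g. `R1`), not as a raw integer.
R7

[02] 00 67 → 0x6700
  opcode bits[15:11]=0xc: inc/R
  [10:8] rd=7 = R7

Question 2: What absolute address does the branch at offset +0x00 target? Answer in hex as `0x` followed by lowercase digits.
0x312e

@+00  little-endian(fe 2f) = 0x2ffe
  opcode bits[15:11]=0x5: bl/J
  imm: (w>>0)&0x7ff=0x7fe (s11→-2) → $-2
  target = base 0x312e + off 0x00 + 2 + imm -2 = 0x312e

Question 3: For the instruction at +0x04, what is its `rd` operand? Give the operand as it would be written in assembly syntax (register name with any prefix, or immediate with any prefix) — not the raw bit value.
+0x04: 81 37 ⇒ word 0x3781 (little)
  opcode bits[15:11]=0x6: shli/RI
  rd@[10:8]=0x7 ⇒ R7
  imm@[7:0]=0x81 ⇒ $129

R7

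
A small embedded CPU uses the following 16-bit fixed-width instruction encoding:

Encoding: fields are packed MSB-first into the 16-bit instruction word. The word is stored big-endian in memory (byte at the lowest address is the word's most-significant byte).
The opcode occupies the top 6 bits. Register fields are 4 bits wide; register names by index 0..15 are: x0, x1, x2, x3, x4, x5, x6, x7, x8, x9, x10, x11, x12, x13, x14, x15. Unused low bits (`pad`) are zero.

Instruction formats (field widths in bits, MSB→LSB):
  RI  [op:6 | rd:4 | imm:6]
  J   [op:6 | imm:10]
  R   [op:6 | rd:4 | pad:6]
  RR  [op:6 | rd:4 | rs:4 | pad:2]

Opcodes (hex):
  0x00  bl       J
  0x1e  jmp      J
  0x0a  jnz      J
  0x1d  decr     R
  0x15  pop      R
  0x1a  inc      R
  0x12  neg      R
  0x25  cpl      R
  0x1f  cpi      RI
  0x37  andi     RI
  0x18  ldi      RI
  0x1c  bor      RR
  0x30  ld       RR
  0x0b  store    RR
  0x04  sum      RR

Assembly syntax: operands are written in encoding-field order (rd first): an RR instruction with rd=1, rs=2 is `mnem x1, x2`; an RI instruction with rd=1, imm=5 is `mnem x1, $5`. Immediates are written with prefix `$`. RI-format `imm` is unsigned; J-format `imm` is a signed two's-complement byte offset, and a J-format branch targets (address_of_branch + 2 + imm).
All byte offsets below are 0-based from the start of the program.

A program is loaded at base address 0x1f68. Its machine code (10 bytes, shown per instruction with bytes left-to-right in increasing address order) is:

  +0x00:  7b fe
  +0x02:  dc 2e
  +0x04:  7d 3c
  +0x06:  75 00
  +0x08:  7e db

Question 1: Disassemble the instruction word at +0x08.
cpi x11, $27

[08] 7e db → 0x7edb
  op=0x7edb>>10=0x1f ⇒ cpi (RI)
  [9:6] rd=11 = x11
  [5:0] imm=27 = $27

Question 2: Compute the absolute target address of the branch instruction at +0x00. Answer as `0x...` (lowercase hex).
0x1f68

@+00  big-endian(7b fe) = 0x7bfe
  op=0x7bfe>>10=0x1e ⇒ jmp (J)
  imm@[9:0]=0x3fe (s10→-2) ⇒ $-2
  target = base 0x1f68 + off 0x00 + 2 + imm -2 = 0x1f68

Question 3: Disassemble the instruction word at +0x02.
+0x02: dc 2e ⇒ word 0xdc2e (big)
  top 6b → 0x37 → andi [RI]
  rd: (w>>6)&0xf=0x0 → x0
  imm: (w>>0)&0x3f=0x2e → $46

andi x0, $46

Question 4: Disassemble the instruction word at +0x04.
cpi x4, $60

+0x04: 7d 3c ⇒ word 0x7d3c (big)
  top 6b → 0x1f → cpi [RI]
  rd: (w>>6)&0xf=0x4 → x4
  imm: (w>>0)&0x3f=0x3c → $60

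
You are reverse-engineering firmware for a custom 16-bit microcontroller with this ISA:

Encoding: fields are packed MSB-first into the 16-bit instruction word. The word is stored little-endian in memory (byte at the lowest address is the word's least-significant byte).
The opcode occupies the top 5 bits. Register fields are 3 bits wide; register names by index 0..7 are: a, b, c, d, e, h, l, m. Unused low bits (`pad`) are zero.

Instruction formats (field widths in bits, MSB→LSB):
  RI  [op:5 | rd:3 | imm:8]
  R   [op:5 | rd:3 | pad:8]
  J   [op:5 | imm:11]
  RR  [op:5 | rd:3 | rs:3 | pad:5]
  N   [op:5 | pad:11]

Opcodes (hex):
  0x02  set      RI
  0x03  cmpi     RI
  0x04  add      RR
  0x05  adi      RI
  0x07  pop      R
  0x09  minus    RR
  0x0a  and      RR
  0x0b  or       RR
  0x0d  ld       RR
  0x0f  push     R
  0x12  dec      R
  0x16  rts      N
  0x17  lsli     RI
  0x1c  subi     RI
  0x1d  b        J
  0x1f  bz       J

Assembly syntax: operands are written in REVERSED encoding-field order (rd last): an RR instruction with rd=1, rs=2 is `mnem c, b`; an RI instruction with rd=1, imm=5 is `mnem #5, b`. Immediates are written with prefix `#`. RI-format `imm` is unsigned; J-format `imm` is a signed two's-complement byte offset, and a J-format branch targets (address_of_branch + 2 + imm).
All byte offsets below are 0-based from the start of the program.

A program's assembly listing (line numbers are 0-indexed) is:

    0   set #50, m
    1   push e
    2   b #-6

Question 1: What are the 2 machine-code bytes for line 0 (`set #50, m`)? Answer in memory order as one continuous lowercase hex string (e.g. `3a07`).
line 0 (set): pack op=0x2:5|rd=7:3|imm=50:8 = 0x1732; little→ 32 17

3217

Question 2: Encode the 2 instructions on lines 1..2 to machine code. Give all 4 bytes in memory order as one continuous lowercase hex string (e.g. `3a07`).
007cfaef

1. push fields op=0xf:5|rd=4:3|pad=0:8 → word 7c00h → 00 7c
2. b fields op=0x1d:5|imm=-6:11 → word effah → fa ef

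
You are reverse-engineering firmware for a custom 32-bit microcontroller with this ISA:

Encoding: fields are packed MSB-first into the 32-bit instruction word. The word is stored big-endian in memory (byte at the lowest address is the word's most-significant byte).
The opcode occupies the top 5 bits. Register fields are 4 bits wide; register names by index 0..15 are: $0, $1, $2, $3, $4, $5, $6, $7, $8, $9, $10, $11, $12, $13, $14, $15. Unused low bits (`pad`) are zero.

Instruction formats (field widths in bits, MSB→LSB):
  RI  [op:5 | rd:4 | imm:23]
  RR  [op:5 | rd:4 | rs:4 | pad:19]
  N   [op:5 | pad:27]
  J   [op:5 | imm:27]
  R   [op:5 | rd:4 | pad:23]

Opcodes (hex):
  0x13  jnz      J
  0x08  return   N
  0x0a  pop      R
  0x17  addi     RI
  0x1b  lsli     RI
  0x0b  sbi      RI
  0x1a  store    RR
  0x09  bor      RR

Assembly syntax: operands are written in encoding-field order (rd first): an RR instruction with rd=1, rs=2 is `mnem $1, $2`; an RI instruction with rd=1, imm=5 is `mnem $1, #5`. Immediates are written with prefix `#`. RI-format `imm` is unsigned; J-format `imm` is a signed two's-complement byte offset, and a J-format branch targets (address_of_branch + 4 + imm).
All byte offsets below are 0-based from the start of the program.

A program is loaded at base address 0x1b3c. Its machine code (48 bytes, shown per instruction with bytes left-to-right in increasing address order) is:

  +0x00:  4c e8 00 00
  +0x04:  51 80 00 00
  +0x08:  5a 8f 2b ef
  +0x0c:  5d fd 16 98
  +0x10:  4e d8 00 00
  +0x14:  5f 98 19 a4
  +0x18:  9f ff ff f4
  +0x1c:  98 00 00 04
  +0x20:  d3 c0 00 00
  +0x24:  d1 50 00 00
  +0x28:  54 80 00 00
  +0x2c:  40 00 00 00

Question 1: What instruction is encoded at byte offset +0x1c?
+0x1c: 98 00 00 04 ⇒ word 0x98000004 (big)
  top 5b → 0x13 → jnz [J]
  imm@[26:0]=0x4 ⇒ #4

jnz #4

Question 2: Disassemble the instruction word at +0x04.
pop $3

[04] 51 80 00 00 → 0x51800000
  op=0x51800000>>27=0xa ⇒ pop (R)
  rd@[26:23]=0x3 ⇒ $3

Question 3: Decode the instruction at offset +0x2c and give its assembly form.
@+2c  big-endian(40 00 00 00) = 0x40000000
  opcode bits[31:27]=0x8: return/N

return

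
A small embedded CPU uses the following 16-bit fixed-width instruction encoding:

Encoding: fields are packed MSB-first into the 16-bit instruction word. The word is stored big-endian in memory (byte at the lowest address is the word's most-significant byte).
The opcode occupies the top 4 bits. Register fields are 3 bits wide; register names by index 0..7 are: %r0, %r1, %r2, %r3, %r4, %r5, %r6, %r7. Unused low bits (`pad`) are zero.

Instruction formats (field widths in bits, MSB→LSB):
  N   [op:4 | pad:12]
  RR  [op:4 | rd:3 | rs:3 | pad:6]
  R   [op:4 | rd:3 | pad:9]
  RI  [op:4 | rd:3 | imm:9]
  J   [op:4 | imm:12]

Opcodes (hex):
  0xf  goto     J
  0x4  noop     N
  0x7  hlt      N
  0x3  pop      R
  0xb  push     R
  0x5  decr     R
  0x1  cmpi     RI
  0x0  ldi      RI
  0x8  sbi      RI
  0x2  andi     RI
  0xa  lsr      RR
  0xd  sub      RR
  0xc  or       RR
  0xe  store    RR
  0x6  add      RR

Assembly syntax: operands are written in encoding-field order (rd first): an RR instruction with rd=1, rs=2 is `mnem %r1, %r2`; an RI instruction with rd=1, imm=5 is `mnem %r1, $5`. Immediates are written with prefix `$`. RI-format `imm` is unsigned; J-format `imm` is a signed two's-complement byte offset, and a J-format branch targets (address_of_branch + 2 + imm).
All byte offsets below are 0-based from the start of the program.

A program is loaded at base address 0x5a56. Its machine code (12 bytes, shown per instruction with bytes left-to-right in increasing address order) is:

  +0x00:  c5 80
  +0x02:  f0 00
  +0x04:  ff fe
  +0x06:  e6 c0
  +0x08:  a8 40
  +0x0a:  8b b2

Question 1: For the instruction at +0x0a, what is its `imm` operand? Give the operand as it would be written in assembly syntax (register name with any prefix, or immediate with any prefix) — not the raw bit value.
$434

+0x0a: 8b b2 ⇒ word 0x8bb2 (big)
  top 4b → 0x8 → sbi [RI]
  rd@[11:9]=0x5 ⇒ %r5
  imm@[8:0]=0x1b2 ⇒ $434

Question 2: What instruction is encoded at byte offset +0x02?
goto $0

@+02  big-endian(f0 00) = 0xf000
  opcode bits[15:12]=0xf: goto/J
  [11:0] imm=0 = $0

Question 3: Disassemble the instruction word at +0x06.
store %r3, %r3

[06] e6 c0 → 0xe6c0
  op=0xe6c0>>12=0xe ⇒ store (RR)
  rd: (w>>9)&0x7=0x3 → %r3
  rs: (w>>6)&0x7=0x3 → %r3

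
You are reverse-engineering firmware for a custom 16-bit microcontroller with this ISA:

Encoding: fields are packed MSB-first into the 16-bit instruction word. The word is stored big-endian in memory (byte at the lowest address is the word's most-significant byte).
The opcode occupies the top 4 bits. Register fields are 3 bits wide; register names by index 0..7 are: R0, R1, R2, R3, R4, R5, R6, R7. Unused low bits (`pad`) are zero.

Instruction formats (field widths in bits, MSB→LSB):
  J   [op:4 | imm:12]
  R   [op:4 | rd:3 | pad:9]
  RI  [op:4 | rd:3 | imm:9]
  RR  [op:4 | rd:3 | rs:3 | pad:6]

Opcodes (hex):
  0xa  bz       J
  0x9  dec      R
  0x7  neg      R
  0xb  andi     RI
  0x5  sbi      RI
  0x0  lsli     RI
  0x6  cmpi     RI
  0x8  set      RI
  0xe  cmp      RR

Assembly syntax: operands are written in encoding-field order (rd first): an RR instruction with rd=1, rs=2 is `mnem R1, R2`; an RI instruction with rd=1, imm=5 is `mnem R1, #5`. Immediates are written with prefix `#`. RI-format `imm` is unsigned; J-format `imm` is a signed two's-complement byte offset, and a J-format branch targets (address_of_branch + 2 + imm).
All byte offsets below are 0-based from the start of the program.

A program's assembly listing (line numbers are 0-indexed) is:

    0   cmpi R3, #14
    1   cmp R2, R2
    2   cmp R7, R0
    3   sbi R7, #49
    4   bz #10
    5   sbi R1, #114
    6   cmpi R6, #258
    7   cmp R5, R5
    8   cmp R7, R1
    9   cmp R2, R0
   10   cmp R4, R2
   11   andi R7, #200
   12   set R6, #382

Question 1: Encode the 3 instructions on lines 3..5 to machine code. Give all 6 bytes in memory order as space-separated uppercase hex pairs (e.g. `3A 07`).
3. sbi fields op=0x5:4|rd=7:3|imm=49:9 → word 5e31h → 5e 31
4. bz fields op=0xa:4|imm=10:12 → word a00ah → a0 0a
5. sbi fields op=0x5:4|rd=1:3|imm=114:9 → word 5272h → 52 72

5E 31 A0 0A 52 72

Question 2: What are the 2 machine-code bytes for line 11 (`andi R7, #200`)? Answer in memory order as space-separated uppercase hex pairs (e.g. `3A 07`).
11. andi fields op=0xb:4|rd=7:3|imm=200:9 → word bec8h → be c8

BE C8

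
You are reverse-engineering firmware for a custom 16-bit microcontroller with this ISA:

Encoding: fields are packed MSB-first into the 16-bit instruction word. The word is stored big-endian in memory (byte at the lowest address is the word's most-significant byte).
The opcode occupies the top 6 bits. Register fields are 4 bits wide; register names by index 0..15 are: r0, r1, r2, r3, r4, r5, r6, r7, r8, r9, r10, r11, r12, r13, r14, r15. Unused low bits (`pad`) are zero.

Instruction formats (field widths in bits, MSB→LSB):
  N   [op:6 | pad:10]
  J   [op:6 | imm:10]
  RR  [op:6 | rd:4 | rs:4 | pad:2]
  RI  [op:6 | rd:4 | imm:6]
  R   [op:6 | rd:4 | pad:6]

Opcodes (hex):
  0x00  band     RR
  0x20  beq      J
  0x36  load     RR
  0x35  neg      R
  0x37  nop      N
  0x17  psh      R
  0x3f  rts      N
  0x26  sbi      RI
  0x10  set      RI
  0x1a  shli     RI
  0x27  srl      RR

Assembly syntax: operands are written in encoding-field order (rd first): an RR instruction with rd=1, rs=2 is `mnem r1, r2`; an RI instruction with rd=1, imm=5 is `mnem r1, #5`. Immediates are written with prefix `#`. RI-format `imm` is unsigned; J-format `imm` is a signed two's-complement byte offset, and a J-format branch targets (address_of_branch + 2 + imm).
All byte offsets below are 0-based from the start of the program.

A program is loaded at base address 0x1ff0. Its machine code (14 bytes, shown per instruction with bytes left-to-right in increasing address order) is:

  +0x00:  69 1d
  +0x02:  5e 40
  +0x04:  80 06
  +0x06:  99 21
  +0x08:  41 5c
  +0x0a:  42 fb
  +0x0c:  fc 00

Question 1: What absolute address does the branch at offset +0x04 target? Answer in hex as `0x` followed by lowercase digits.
0x1ffc

[04] 80 06 → 0x8006
  op=0x8006>>10=0x20 ⇒ beq (J)
  [9:0] imm=6 = #6
  target = base 0x1ff0 + off 0x04 + 2 + imm 6 = 0x1ffc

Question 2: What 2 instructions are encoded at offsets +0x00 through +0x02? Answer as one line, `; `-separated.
off 0x00: read 69 1d as big → 0x691d
  top 6b → 0x1a → shli [RI]
  [9:6] rd=4 = r4
  [5:0] imm=29 = #29
off 0x02: read 5e 40 as big → 0x5e40
  top 6b → 0x17 → psh [R]
  [9:6] rd=9 = r9

shli r4, #29; psh r9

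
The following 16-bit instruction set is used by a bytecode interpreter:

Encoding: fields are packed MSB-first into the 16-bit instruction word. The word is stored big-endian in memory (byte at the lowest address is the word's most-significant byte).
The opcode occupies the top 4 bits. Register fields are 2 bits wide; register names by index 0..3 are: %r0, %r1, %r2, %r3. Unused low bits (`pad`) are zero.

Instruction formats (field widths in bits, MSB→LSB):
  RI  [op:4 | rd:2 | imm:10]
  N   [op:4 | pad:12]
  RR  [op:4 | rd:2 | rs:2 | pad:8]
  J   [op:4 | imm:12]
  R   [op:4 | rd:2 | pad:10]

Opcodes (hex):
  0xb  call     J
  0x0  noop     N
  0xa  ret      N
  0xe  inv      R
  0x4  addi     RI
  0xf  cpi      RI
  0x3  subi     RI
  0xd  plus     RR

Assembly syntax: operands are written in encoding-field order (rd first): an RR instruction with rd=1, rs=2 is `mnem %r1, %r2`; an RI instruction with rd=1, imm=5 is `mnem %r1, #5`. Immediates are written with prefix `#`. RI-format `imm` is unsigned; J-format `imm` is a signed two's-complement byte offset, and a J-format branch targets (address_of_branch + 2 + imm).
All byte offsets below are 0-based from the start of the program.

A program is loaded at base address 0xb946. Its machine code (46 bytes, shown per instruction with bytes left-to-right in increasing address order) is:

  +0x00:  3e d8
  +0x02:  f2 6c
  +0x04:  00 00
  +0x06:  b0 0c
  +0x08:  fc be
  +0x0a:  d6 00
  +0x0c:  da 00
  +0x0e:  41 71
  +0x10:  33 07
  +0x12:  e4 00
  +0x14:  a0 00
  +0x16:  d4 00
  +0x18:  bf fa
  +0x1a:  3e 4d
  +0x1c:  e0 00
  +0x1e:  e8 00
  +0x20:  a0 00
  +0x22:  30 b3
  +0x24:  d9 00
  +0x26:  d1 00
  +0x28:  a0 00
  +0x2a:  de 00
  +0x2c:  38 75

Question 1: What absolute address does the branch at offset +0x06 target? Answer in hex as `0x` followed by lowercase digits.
0xb95a

@+06  big-endian(b0 0c) = 0xb00c
  top 4b → 0xb → call [J]
  imm: (w>>0)&0xfff=0xc → #12
  target = base 0xb946 + off 0x06 + 2 + imm 12 = 0xb95a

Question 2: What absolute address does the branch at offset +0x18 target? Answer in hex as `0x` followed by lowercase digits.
0xb95a

off 0x18: read bf fa as big → 0xbffa
  top 4b → 0xb → call [J]
  [11:0] imm=4090 (s12→-6) = #-6
  target = base 0xb946 + off 0x18 + 2 + imm -6 = 0xb95a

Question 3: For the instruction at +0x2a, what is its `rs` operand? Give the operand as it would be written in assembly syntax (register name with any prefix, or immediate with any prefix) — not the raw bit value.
@+2a  big-endian(de 00) = 0xde00
  op=0xde00>>12=0xd ⇒ plus (RR)
  rd: (w>>10)&0x3=0x3 → %r3
  rs: (w>>8)&0x3=0x2 → %r2

%r2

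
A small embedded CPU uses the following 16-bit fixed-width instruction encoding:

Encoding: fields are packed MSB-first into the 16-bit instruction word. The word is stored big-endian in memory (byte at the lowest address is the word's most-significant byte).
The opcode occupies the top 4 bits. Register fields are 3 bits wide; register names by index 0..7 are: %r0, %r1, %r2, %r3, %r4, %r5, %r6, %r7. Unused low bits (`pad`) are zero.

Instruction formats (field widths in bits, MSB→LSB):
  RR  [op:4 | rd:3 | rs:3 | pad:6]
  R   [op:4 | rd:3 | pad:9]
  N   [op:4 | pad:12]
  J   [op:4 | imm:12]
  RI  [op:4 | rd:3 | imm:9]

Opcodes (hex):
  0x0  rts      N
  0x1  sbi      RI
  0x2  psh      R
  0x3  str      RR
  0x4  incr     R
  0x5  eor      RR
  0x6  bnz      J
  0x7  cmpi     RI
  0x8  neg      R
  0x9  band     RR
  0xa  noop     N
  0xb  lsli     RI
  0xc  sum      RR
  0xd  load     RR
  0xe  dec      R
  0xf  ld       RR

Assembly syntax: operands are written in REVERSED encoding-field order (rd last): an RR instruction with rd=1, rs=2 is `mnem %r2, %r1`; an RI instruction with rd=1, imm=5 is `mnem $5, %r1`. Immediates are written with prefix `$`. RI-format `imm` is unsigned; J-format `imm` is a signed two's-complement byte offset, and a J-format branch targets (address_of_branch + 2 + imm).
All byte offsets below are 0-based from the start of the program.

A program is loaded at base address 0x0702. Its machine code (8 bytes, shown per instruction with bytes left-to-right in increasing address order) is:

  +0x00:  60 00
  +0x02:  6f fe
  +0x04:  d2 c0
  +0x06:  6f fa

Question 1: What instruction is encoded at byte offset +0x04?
off 0x04: read d2 c0 as big → 0xd2c0
  op=0xd2c0>>12=0xd ⇒ load (RR)
  [11:9] rd=1 = %r1
  [8:6] rs=3 = %r3

load %r3, %r1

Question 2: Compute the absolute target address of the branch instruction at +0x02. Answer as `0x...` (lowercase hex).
off 0x02: read 6f fe as big → 0x6ffe
  op=0x6ffe>>12=0x6 ⇒ bnz (J)
  imm@[11:0]=0xffe (s12→-2) ⇒ $-2
  target = base 0x0702 + off 0x02 + 2 + imm -2 = 0x0704

0x0704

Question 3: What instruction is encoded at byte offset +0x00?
off 0x00: read 60 00 as big → 0x6000
  opcode bits[15:12]=0x6: bnz/J
  imm: (w>>0)&0xfff=0x0 → $0

bnz $0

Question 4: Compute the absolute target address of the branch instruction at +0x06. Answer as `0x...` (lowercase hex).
off 0x06: read 6f fa as big → 0x6ffa
  top 4b → 0x6 → bnz [J]
  imm: (w>>0)&0xfff=0xffa (s12→-6) → $-6
  target = base 0x0702 + off 0x06 + 2 + imm -6 = 0x0704

0x0704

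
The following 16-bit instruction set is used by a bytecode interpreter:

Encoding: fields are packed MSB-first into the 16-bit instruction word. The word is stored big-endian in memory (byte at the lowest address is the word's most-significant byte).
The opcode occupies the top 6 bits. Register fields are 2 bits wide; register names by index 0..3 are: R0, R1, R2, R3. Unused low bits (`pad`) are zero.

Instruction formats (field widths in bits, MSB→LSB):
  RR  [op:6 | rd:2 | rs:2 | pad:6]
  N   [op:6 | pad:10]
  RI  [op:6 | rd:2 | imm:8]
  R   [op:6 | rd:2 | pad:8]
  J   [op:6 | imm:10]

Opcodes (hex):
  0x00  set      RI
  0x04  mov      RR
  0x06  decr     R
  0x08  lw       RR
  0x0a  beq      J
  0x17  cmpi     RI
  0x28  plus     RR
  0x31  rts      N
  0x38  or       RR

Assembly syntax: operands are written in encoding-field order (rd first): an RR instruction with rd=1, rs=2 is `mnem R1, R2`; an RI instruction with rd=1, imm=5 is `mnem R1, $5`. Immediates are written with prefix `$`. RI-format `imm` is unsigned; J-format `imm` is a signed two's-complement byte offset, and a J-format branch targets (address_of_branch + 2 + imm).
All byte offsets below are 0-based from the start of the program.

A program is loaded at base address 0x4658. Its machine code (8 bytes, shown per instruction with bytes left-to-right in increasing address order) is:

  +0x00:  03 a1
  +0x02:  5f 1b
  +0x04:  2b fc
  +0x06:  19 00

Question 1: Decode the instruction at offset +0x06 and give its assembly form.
decr R1

[06] 19 00 → 0x1900
  opcode bits[15:10]=0x6: decr/R
  rd: (w>>8)&0x3=0x1 → R1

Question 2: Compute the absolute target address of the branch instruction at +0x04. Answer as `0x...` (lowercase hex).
0x465a

@+04  big-endian(2b fc) = 0x2bfc
  opcode bits[15:10]=0xa: beq/J
  imm: (w>>0)&0x3ff=0x3fc (s10→-4) → $-4
  target = base 0x4658 + off 0x04 + 2 + imm -4 = 0x465a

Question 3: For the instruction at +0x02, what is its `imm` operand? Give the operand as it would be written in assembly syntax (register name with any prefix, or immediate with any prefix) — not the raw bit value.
[02] 5f 1b → 0x5f1b
  top 6b → 0x17 → cmpi [RI]
  rd@[9:8]=0x3 ⇒ R3
  imm@[7:0]=0x1b ⇒ $27

$27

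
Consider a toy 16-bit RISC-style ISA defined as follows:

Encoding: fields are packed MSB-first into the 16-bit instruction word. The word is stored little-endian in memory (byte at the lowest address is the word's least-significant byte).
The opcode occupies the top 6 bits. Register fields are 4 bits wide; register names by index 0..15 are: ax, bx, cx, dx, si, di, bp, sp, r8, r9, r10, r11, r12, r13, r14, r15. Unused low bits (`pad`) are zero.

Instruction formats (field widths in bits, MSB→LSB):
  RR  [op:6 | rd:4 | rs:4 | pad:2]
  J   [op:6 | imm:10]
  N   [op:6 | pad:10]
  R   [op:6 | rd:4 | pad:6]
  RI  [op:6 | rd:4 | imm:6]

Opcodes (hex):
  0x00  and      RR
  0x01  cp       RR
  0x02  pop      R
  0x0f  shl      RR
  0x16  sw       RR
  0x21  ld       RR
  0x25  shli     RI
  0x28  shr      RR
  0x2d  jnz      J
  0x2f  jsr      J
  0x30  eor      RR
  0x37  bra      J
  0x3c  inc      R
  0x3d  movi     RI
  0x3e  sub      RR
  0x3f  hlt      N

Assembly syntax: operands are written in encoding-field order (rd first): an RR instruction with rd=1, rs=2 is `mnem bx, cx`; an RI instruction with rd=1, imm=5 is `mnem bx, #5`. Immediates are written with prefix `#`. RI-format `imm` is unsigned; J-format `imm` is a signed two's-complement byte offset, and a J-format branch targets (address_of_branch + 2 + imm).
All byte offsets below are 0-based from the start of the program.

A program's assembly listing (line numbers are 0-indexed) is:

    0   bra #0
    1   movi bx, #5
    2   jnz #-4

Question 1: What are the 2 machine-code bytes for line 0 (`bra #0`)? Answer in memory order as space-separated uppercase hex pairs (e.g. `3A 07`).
0. bra fields op=0x37:6|imm=0:10 → word dc00h → 00 dc

00 DC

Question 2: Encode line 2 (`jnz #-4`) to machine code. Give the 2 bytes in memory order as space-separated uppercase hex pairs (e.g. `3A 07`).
FC B7

line 2 (jnz): pack op=0x2d:6|imm=-4:10 = 0xb7fc; little→ fc b7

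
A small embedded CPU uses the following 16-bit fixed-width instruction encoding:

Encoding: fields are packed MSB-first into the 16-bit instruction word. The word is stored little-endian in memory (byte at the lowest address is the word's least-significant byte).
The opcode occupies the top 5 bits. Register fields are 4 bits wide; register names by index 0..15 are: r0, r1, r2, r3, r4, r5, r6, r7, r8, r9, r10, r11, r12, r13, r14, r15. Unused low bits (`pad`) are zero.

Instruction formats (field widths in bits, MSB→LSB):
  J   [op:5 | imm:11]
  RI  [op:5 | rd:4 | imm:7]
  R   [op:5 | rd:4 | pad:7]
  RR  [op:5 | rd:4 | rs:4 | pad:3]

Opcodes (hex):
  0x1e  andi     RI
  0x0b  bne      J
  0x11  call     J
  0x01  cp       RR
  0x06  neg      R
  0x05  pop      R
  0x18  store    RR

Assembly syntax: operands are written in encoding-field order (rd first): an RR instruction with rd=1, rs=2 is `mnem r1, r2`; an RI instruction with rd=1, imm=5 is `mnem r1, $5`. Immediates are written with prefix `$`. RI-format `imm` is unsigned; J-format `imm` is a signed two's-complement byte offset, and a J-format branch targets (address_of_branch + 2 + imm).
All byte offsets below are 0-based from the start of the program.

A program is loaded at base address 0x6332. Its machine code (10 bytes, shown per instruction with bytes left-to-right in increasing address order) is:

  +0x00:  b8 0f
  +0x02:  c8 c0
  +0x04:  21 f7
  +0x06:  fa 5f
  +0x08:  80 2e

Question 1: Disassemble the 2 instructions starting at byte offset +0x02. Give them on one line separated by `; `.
store r1, r9; andi r14, $33

off 0x02: read c8 c0 as little → 0xc0c8
  opcode bits[15:11]=0x18: store/RR
  [10:7] rd=1 = r1
  [6:3] rs=9 = r9
off 0x04: read 21 f7 as little → 0xf721
  opcode bits[15:11]=0x1e: andi/RI
  [10:7] rd=14 = r14
  [6:0] imm=33 = $33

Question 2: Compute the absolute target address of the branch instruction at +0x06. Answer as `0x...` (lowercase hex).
off 0x06: read fa 5f as little → 0x5ffa
  opcode bits[15:11]=0xb: bne/J
  imm: (w>>0)&0x7ff=0x7fa (s11→-6) → $-6
  target = base 0x6332 + off 0x06 + 2 + imm -6 = 0x6334

0x6334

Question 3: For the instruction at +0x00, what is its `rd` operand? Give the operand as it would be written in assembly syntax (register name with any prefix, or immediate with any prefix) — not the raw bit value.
off 0x00: read b8 0f as little → 0x0fb8
  top 5b → 0x1 → cp [RR]
  rd@[10:7]=0xf ⇒ r15
  rs@[6:3]=0x7 ⇒ r7

r15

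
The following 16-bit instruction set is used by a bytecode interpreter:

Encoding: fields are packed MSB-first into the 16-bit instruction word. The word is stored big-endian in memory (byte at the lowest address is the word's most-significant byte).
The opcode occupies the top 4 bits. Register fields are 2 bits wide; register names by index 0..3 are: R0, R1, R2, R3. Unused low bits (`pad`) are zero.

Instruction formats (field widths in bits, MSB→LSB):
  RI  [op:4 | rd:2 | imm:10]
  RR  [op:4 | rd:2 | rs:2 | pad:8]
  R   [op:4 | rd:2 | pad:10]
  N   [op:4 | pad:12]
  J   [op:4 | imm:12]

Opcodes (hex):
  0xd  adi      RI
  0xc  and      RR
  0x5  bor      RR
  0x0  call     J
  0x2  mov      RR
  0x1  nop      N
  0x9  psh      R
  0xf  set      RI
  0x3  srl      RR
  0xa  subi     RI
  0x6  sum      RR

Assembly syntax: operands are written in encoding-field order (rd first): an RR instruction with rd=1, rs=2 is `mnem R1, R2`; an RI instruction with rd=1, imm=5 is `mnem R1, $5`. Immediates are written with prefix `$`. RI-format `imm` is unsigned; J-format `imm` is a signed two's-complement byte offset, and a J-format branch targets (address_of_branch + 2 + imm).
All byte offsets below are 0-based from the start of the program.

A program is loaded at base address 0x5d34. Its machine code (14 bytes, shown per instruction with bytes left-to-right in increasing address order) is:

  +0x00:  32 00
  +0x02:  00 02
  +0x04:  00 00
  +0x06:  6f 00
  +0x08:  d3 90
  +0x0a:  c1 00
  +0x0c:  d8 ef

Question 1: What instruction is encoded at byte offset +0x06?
sum R3, R3

@+06  big-endian(6f 00) = 0x6f00
  op=0x6f00>>12=0x6 ⇒ sum (RR)
  rd: (w>>10)&0x3=0x3 → R3
  rs: (w>>8)&0x3=0x3 → R3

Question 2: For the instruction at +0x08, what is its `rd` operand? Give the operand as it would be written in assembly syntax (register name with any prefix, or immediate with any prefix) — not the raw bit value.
R0

@+08  big-endian(d3 90) = 0xd390
  top 4b → 0xd → adi [RI]
  [11:10] rd=0 = R0
  [9:0] imm=912 = $912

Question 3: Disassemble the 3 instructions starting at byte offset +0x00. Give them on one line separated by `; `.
[00] 32 00 → 0x3200
  top 4b → 0x3 → srl [RR]
  rd: (w>>10)&0x3=0x0 → R0
  rs: (w>>8)&0x3=0x2 → R2
[02] 00 02 → 0x0002
  top 4b → 0x0 → call [J]
  imm: (w>>0)&0xfff=0x2 → $2
[04] 00 00 → 0x0000
  top 4b → 0x0 → call [J]
  imm: (w>>0)&0xfff=0x0 → $0

srl R0, R2; call $2; call $0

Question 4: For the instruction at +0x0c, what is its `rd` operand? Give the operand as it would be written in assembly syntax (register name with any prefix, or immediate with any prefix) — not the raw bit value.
off 0x0c: read d8 ef as big → 0xd8ef
  opcode bits[15:12]=0xd: adi/RI
  rd@[11:10]=0x2 ⇒ R2
  imm@[9:0]=0xef ⇒ $239

R2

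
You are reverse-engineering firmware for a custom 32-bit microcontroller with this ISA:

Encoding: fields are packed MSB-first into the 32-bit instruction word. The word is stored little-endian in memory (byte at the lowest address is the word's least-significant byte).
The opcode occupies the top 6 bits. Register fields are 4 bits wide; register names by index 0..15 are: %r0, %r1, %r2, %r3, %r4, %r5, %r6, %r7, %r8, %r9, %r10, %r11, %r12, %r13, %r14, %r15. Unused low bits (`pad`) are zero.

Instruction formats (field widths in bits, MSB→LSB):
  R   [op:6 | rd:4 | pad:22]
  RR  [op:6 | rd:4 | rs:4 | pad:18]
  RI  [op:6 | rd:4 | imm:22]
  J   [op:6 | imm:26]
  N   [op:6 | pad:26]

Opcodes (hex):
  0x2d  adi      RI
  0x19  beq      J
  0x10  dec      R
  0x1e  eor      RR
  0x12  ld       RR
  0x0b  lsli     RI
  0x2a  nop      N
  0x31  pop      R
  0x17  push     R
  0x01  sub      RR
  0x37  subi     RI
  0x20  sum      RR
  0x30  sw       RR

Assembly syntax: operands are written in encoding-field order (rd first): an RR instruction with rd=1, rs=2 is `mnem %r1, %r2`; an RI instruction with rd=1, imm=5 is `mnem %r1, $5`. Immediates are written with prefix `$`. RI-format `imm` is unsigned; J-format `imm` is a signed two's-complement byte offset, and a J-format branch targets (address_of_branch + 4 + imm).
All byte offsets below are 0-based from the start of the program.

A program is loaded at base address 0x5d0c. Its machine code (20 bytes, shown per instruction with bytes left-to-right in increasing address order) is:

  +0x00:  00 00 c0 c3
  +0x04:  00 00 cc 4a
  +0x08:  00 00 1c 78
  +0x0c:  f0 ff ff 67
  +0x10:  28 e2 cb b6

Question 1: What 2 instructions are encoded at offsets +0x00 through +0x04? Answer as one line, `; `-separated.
+0x00: 00 00 c0 c3 ⇒ word 0xc3c00000 (little)
  op=0xc3c00000>>26=0x30 ⇒ sw (RR)
  rd@[25:22]=0xf ⇒ %r15
  rs@[21:18]=0x0 ⇒ %r0
+0x04: 00 00 cc 4a ⇒ word 0x4acc0000 (little)
  op=0x4acc0000>>26=0x12 ⇒ ld (RR)
  rd@[25:22]=0xb ⇒ %r11
  rs@[21:18]=0x3 ⇒ %r3

sw %r15, %r0; ld %r11, %r3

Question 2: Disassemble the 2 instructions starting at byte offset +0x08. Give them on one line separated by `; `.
@+08  little-endian(00 00 1c 78) = 0x781c0000
  top 6b → 0x1e → eor [RR]
  rd: (w>>22)&0xf=0x0 → %r0
  rs: (w>>18)&0xf=0x7 → %r7
@+0c  little-endian(f0 ff ff 67) = 0x67fffff0
  top 6b → 0x19 → beq [J]
  imm: (w>>0)&0x3ffffff=0x3fffff0 (s26→-16) → $-16

eor %r0, %r7; beq $-16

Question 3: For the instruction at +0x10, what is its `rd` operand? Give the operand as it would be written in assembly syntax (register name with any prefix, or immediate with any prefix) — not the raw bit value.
@+10  little-endian(28 e2 cb b6) = 0xb6cbe228
  top 6b → 0x2d → adi [RI]
  rd: (w>>22)&0xf=0xb → %r11
  imm: (w>>0)&0x3fffff=0xbe228 → $778792

%r11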